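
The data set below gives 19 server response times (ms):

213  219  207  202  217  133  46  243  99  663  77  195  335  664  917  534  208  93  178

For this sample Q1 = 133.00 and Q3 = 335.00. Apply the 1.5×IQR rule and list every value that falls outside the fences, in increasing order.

IQR = Q3 − Q1 = 335.00 − 133.00 = 202.00.
Lower fence = Q1 − 1.5·IQR = 133.00 − 303.00 = -170.00.
Upper fence = Q3 + 1.5·IQR = 335.00 + 303.00 = 638.00.
663 > 638.00 → outlier.
664 > 638.00 → outlier.
917 > 638.00 → outlier.
All remaining values lie within [-170.00, 638.00].

663, 664, 917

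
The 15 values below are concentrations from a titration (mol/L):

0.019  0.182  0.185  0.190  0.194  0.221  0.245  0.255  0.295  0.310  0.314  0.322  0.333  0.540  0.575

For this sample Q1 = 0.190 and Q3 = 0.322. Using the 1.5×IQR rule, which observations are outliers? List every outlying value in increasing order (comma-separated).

IQR = Q3 − Q1 = 0.322 − 0.190 = 0.132.
Lower fence = Q1 − 1.5·IQR = 0.190 − 0.198 = -0.008.
Upper fence = Q3 + 1.5·IQR = 0.322 + 0.198 = 0.520.
0.540 > 0.520 → outlier.
0.575 > 0.520 → outlier.
All remaining values lie within [-0.008, 0.520].

0.540, 0.575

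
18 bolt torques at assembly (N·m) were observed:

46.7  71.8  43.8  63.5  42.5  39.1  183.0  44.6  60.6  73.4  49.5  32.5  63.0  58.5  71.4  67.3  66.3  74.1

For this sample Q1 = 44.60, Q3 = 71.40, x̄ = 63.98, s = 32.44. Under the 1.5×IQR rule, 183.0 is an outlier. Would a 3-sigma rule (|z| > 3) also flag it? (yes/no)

yes

z = (183.0 − 63.98) / 32.44 = 3.67.
|z| = 3.67 > 3.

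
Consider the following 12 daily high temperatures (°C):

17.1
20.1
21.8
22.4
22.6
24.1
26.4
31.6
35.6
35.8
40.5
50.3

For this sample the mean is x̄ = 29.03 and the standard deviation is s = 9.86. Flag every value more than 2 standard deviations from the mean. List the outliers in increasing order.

50.3

Cutoffs at x̄ ± 2s: 29.03 ± 2·9.86 = [9.31, 48.75].
50.3: z = 2.16, |z| > 2 → outlier.
Every other value lies within [9.31, 48.75].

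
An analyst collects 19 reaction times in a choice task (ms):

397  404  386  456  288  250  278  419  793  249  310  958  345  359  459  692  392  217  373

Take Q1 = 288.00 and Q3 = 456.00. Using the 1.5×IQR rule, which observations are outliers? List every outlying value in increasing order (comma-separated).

IQR = Q3 − Q1 = 456.00 − 288.00 = 168.00.
Lower fence = Q1 − 1.5·IQR = 288.00 − 252.00 = 36.00.
Upper fence = Q3 + 1.5·IQR = 456.00 + 252.00 = 708.00.
793 > 708.00 → outlier.
958 > 708.00 → outlier.
All remaining values lie within [36.00, 708.00].

793, 958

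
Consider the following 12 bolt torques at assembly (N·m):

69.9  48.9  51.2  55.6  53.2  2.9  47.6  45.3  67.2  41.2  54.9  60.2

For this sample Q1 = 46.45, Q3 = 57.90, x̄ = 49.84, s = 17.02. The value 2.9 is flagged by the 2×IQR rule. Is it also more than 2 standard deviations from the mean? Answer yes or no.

yes

z = (2.9 − 49.84) / 17.02 = -2.76.
|z| = 2.76 > 2.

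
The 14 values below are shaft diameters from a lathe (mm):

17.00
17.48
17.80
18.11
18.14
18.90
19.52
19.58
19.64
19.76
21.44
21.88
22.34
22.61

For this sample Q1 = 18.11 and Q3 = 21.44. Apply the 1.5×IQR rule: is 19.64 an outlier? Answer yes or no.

IQR = Q3 − Q1 = 21.44 − 18.11 = 3.33.
Lower fence = Q1 − 1.5·IQR = 18.11 − 4.995 = 13.115.
Upper fence = Q3 + 1.5·IQR = 21.44 + 4.995 = 26.435.
19.64 lies within [13.115, 26.435].

no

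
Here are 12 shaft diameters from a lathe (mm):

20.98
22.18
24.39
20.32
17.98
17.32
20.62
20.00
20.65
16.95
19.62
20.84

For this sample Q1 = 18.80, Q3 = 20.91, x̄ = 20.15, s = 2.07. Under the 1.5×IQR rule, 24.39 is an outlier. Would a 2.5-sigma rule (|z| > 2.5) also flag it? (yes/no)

z = (24.39 − 20.15) / 2.07 = 2.05.
|z| = 2.05 ≤ 2.5.

no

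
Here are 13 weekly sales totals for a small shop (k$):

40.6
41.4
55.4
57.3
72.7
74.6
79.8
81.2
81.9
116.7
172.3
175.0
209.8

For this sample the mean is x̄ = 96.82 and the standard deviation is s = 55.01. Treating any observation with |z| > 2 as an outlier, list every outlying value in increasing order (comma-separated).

Cutoffs at x̄ ± 2s: 96.82 ± 2·55.01 = [-13.20, 206.84].
209.8: z = 2.05, |z| > 2 → outlier.
Every other value lies within [-13.20, 206.84].

209.8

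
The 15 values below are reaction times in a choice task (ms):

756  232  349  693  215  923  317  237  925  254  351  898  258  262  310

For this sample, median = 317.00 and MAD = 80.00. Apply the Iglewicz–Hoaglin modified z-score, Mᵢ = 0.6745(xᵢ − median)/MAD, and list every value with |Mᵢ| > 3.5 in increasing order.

|Mᵢ| > 3.5 ⇔ |xᵢ − 317.00| > 3.5·80.00/0.6745 = 415.12.
So outliers lie outside [-98.12, 732.12].
756: M = 3.70 → outlier.
898: M = 4.90 → outlier.
923: M = 5.11 → outlier.
925: M = 5.13 → outlier.

756, 898, 923, 925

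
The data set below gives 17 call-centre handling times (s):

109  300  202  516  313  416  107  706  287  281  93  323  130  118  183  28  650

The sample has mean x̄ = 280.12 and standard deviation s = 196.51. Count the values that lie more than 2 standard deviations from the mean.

1

Cutoffs: x̄ ± 2s = [-112.90, 673.14].
Outside the cutoffs: 706.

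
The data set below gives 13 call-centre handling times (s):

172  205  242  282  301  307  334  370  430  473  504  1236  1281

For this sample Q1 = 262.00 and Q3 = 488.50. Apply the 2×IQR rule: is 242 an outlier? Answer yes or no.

no

IQR = Q3 − Q1 = 488.50 − 262.00 = 226.50.
Lower fence = Q1 − 2·IQR = 262.00 − 453.00 = -191.00.
Upper fence = Q3 + 2·IQR = 488.50 + 453.00 = 941.50.
242 lies within [-191.00, 941.50].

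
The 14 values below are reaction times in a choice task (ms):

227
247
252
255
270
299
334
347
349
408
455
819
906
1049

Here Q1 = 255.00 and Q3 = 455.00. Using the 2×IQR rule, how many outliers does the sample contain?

2

IQR = 200.00; fences at 255.00 − 400.00 = -145.00 and 455.00 + 400.00 = 855.00.
Outside the cutoffs: 906, 1049.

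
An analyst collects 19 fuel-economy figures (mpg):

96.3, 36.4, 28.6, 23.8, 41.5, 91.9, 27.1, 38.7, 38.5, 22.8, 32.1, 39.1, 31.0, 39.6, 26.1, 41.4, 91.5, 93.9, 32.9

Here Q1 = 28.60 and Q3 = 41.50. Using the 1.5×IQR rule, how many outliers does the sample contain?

IQR = 12.90; fences at 28.60 − 19.35 = 9.25 and 41.50 + 19.35 = 60.85.
Outside the cutoffs: 91.5, 91.9, 93.9, 96.3.

4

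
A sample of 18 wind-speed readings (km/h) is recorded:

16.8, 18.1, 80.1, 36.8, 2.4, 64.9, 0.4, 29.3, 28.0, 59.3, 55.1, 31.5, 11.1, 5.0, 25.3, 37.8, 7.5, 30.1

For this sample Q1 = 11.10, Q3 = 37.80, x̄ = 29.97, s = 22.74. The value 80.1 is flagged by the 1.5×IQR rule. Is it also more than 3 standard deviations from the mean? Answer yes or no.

no

z = (80.1 − 29.97) / 22.74 = 2.20.
|z| = 2.20 ≤ 3.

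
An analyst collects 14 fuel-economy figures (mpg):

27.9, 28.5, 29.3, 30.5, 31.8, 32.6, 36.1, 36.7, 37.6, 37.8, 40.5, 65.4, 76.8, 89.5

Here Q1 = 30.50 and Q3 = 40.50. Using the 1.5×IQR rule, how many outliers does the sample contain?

3

IQR = 10.00; fences at 30.50 − 15.00 = 15.50 and 40.50 + 15.00 = 55.50.
Outside the cutoffs: 65.4, 76.8, 89.5.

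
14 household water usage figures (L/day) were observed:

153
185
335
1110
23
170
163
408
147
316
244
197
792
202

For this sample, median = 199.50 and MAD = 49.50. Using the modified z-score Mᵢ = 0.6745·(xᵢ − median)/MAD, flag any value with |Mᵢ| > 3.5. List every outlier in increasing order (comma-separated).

792, 1110

|Mᵢ| > 3.5 ⇔ |xᵢ − 199.50| > 3.5·49.50/0.6745 = 256.86.
So outliers lie outside [-57.36, 456.36].
792: M = 8.07 → outlier.
1110: M = 12.41 → outlier.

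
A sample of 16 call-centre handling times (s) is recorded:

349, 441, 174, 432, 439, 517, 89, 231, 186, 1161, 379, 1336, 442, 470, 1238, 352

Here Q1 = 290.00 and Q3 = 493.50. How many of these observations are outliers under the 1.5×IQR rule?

IQR = 203.50; fences at 290.00 − 305.25 = -15.25 and 493.50 + 305.25 = 798.75.
Outside the cutoffs: 1161, 1238, 1336.

3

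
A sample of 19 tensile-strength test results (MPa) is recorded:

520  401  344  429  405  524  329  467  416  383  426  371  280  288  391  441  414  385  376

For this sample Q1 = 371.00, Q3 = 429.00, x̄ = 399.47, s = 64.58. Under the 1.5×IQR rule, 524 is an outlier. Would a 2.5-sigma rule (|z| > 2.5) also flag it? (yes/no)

no

z = (524 − 399.47) / 64.58 = 1.93.
|z| = 1.93 ≤ 2.5.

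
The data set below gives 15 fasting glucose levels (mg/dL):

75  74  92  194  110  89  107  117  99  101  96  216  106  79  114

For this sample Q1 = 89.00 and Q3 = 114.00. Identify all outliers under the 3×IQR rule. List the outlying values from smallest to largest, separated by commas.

IQR = Q3 − Q1 = 114.00 − 89.00 = 25.00.
Lower fence = Q1 − 3·IQR = 89.00 − 75.00 = 14.00.
Upper fence = Q3 + 3·IQR = 114.00 + 75.00 = 189.00.
194 > 189.00 → outlier.
216 > 189.00 → outlier.
All remaining values lie within [14.00, 189.00].

194, 216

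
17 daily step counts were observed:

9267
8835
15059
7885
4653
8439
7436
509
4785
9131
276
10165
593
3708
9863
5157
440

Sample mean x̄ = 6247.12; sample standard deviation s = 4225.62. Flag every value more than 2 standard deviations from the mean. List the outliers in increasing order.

Cutoffs at x̄ ± 2s: 6247.12 ± 2·4225.62 = [-2204.12, 14698.36].
15059: z = 2.09, |z| > 2 → outlier.
Every other value lies within [-2204.12, 14698.36].

15059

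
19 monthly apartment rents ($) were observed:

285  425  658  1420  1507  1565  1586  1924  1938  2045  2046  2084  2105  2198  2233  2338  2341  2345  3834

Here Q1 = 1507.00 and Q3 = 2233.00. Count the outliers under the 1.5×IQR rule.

IQR = 726.00; fences at 1507.00 − 1089.00 = 418.00 and 2233.00 + 1089.00 = 3322.00.
Outside the cutoffs: 285, 3834.

2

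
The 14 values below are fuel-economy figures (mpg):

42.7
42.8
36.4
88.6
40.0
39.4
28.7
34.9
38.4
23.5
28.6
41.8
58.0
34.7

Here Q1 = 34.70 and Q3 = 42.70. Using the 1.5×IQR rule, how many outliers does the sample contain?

IQR = 8.00; fences at 34.70 − 12.00 = 22.70 and 42.70 + 12.00 = 54.70.
Outside the cutoffs: 58.0, 88.6.

2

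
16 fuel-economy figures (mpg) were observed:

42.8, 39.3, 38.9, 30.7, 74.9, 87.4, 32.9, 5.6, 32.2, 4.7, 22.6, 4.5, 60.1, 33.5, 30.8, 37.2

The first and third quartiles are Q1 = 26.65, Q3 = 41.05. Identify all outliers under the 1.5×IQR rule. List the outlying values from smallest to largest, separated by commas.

IQR = Q3 − Q1 = 41.05 − 26.65 = 14.40.
Lower fence = Q1 − 1.5·IQR = 26.65 − 21.60 = 5.05.
Upper fence = Q3 + 1.5·IQR = 41.05 + 21.60 = 62.65.
4.5 < 5.05 → outlier.
4.7 < 5.05 → outlier.
74.9 > 62.65 → outlier.
87.4 > 62.65 → outlier.
All remaining values lie within [5.05, 62.65].

4.5, 4.7, 74.9, 87.4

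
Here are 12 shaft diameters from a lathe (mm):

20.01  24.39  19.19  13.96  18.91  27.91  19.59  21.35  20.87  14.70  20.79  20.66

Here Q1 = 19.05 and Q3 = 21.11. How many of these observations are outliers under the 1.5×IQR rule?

IQR = 2.06; fences at 19.05 − 3.09 = 15.96 and 21.11 + 3.09 = 24.20.
Outside the cutoffs: 13.96, 14.70, 24.39, 27.91.

4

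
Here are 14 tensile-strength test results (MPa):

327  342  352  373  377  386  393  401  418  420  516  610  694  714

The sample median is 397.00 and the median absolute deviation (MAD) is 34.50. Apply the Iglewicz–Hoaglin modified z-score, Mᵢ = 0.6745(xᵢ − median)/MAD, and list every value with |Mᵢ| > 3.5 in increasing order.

610, 694, 714

|Mᵢ| > 3.5 ⇔ |xᵢ − 397.00| > 3.5·34.50/0.6745 = 179.02.
So outliers lie outside [217.98, 576.02].
610: M = 4.16 → outlier.
694: M = 5.81 → outlier.
714: M = 6.20 → outlier.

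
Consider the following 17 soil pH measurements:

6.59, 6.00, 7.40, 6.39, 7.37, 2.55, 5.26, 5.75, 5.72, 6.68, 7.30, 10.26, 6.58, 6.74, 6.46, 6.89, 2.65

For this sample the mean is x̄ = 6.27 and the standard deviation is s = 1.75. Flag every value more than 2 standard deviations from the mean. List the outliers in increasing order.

2.55, 2.65, 10.26

Cutoffs at x̄ ± 2s: 6.27 ± 2·1.75 = [2.77, 9.77].
2.55: z = -2.13, |z| > 2 → outlier.
2.65: z = -2.07, |z| > 2 → outlier.
10.26: z = 2.28, |z| > 2 → outlier.
Every other value lies within [2.77, 9.77].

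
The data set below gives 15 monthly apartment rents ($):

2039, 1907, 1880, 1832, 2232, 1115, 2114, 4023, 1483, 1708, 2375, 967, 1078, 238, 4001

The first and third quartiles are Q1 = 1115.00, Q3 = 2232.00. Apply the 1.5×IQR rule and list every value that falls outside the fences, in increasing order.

4001, 4023

IQR = Q3 − Q1 = 2232.00 − 1115.00 = 1117.00.
Lower fence = Q1 − 1.5·IQR = 1115.00 − 1675.50 = -560.50.
Upper fence = Q3 + 1.5·IQR = 2232.00 + 1675.50 = 3907.50.
4001 > 3907.50 → outlier.
4023 > 3907.50 → outlier.
All remaining values lie within [-560.50, 3907.50].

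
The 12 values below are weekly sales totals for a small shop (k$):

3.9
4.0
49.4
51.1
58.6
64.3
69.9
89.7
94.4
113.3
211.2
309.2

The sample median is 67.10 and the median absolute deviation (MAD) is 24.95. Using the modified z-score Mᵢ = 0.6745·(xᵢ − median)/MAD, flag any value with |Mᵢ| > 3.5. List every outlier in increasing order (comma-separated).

|Mᵢ| > 3.5 ⇔ |xᵢ − 67.10| > 3.5·24.95/0.6745 = 129.47.
So outliers lie outside [-62.37, 196.57].
211.2: M = 3.90 → outlier.
309.2: M = 6.54 → outlier.

211.2, 309.2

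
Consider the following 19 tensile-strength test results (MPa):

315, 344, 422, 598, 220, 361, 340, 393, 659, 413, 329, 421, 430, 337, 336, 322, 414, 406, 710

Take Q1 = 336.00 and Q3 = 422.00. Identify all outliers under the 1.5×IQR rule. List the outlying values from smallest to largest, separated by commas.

598, 659, 710

IQR = Q3 − Q1 = 422.00 − 336.00 = 86.00.
Lower fence = Q1 − 1.5·IQR = 336.00 − 129.00 = 207.00.
Upper fence = Q3 + 1.5·IQR = 422.00 + 129.00 = 551.00.
598 > 551.00 → outlier.
659 > 551.00 → outlier.
710 > 551.00 → outlier.
All remaining values lie within [207.00, 551.00].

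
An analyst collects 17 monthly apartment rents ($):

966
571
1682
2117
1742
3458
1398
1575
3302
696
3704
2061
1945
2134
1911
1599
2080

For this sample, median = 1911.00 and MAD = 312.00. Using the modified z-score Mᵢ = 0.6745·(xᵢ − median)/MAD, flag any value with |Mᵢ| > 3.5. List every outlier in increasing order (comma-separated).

|Mᵢ| > 3.5 ⇔ |xᵢ − 1911.00| > 3.5·312.00/0.6745 = 1618.98.
So outliers lie outside [292.02, 3529.98].
3704: M = 3.88 → outlier.

3704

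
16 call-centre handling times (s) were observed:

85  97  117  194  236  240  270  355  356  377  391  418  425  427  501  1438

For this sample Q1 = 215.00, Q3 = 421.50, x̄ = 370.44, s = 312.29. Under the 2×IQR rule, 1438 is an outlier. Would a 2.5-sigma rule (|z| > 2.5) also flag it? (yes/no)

yes

z = (1438 − 370.44) / 312.29 = 3.42.
|z| = 3.42 > 2.5.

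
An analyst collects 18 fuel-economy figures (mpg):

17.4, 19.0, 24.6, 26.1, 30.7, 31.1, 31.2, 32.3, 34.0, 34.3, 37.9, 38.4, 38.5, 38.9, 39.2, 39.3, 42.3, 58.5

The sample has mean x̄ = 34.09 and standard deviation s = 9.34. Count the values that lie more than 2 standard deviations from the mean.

1

Cutoffs: x̄ ± 2s = [15.41, 52.77].
Outside the cutoffs: 58.5.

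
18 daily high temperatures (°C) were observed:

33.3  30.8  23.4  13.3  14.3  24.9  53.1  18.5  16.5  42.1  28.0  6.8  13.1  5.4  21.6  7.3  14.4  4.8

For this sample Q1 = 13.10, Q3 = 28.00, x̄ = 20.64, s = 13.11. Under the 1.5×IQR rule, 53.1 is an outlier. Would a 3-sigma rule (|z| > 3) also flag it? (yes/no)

no

z = (53.1 − 20.64) / 13.11 = 2.48.
|z| = 2.48 ≤ 3.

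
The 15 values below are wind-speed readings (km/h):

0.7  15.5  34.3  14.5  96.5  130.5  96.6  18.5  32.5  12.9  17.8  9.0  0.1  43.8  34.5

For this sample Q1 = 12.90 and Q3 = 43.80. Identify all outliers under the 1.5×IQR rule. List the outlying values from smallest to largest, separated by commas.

IQR = Q3 − Q1 = 43.80 − 12.90 = 30.90.
Lower fence = Q1 − 1.5·IQR = 12.90 − 46.35 = -33.45.
Upper fence = Q3 + 1.5·IQR = 43.80 + 46.35 = 90.15.
96.5 > 90.15 → outlier.
96.6 > 90.15 → outlier.
130.5 > 90.15 → outlier.
All remaining values lie within [-33.45, 90.15].

96.5, 96.6, 130.5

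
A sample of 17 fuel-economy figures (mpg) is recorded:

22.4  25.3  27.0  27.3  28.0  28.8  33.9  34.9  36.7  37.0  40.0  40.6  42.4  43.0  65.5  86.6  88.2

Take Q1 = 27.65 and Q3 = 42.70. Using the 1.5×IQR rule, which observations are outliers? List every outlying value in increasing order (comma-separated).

IQR = Q3 − Q1 = 42.70 − 27.65 = 15.05.
Lower fence = Q1 − 1.5·IQR = 27.65 − 22.575 = 5.075.
Upper fence = Q3 + 1.5·IQR = 42.70 + 22.575 = 65.275.
65.5 > 65.275 → outlier.
86.6 > 65.275 → outlier.
88.2 > 65.275 → outlier.
All remaining values lie within [5.075, 65.275].

65.5, 86.6, 88.2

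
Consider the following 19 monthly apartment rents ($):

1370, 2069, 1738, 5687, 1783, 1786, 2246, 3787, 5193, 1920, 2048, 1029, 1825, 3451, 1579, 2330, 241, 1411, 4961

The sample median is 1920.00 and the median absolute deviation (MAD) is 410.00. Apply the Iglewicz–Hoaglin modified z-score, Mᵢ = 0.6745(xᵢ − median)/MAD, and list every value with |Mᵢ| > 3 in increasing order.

3787, 4961, 5193, 5687

|Mᵢ| > 3 ⇔ |xᵢ − 1920.00| > 3·410.00/0.6745 = 1823.57.
So outliers lie outside [96.43, 3743.57].
3787: M = 3.07 → outlier.
4961: M = 5.00 → outlier.
5193: M = 5.38 → outlier.
5687: M = 6.20 → outlier.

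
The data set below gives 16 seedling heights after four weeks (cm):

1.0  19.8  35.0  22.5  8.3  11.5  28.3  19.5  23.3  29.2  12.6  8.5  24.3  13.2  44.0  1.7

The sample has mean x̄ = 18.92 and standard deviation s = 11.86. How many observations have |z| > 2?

Cutoffs: x̄ ± 2s = [-4.80, 42.64].
Outside the cutoffs: 44.0.

1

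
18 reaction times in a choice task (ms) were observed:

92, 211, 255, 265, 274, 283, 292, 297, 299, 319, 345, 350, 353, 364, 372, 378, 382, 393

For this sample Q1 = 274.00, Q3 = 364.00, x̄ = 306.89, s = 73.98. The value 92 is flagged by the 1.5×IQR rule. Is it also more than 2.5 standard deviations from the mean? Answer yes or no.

yes

z = (92 − 306.89) / 73.98 = -2.90.
|z| = 2.90 > 2.5.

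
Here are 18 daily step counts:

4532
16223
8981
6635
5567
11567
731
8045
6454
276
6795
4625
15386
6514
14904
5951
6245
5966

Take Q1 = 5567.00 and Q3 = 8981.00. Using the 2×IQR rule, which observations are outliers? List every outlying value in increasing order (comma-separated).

16223

IQR = Q3 − Q1 = 8981.00 − 5567.00 = 3414.00.
Lower fence = Q1 − 2·IQR = 5567.00 − 6828.00 = -1261.00.
Upper fence = Q3 + 2·IQR = 8981.00 + 6828.00 = 15809.00.
16223 > 15809.00 → outlier.
All remaining values lie within [-1261.00, 15809.00].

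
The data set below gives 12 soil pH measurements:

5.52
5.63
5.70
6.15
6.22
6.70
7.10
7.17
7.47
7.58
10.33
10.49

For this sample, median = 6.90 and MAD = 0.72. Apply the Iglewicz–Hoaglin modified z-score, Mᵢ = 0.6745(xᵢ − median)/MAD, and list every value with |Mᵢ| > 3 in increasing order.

|Mᵢ| > 3 ⇔ |xᵢ − 6.90| > 3·0.72/0.6745 = 3.20.
So outliers lie outside [3.70, 10.10].
10.33: M = 3.21 → outlier.
10.49: M = 3.36 → outlier.

10.33, 10.49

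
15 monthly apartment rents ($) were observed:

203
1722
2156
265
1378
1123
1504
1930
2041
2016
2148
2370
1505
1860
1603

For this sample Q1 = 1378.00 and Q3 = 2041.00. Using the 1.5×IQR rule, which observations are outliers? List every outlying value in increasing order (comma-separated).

IQR = Q3 − Q1 = 2041.00 − 1378.00 = 663.00.
Lower fence = Q1 − 1.5·IQR = 1378.00 − 994.50 = 383.50.
Upper fence = Q3 + 1.5·IQR = 2041.00 + 994.50 = 3035.50.
203 < 383.50 → outlier.
265 < 383.50 → outlier.
All remaining values lie within [383.50, 3035.50].

203, 265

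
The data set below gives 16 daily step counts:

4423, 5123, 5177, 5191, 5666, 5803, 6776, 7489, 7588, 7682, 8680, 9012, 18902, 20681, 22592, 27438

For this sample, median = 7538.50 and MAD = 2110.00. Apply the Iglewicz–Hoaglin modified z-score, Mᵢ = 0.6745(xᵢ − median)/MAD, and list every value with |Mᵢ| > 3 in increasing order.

18902, 20681, 22592, 27438

|Mᵢ| > 3 ⇔ |xᵢ − 7538.50| > 3·2110.00/0.6745 = 9384.73.
So outliers lie outside [-1846.23, 16923.23].
18902: M = 3.63 → outlier.
20681: M = 4.20 → outlier.
22592: M = 4.81 → outlier.
27438: M = 6.36 → outlier.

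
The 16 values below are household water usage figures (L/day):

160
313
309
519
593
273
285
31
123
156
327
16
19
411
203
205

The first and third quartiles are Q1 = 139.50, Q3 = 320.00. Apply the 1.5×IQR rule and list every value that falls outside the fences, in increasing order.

593

IQR = Q3 − Q1 = 320.00 − 139.50 = 180.50.
Lower fence = Q1 − 1.5·IQR = 139.50 − 270.75 = -131.25.
Upper fence = Q3 + 1.5·IQR = 320.00 + 270.75 = 590.75.
593 > 590.75 → outlier.
All remaining values lie within [-131.25, 590.75].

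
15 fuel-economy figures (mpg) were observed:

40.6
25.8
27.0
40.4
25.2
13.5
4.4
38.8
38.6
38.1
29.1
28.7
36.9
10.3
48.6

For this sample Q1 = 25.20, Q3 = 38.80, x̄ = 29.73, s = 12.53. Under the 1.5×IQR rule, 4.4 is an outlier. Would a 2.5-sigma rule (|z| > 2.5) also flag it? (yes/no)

z = (4.4 − 29.73) / 12.53 = -2.02.
|z| = 2.02 ≤ 2.5.

no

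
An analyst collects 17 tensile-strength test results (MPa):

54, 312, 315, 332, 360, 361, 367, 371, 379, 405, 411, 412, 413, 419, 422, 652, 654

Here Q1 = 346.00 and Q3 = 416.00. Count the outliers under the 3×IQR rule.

3

IQR = 70.00; fences at 346.00 − 210.00 = 136.00 and 416.00 + 210.00 = 626.00.
Outside the cutoffs: 54, 652, 654.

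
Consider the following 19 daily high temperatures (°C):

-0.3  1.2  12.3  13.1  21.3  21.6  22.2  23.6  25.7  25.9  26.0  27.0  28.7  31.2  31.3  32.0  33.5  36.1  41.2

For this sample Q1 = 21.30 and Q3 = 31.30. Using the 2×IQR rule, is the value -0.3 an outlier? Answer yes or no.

IQR = Q3 − Q1 = 31.30 − 21.30 = 10.00.
Lower fence = Q1 − 2·IQR = 21.30 − 20.00 = 1.30.
Upper fence = Q3 + 2·IQR = 31.30 + 20.00 = 51.30.
-0.3 lies below the lower fence.

yes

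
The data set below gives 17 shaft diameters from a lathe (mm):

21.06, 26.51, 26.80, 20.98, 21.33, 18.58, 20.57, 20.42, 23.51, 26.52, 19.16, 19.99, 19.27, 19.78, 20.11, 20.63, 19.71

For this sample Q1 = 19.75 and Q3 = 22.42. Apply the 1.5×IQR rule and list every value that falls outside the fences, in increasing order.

IQR = Q3 − Q1 = 22.42 − 19.75 = 2.67.
Lower fence = Q1 − 1.5·IQR = 19.75 − 4.005 = 15.745.
Upper fence = Q3 + 1.5·IQR = 22.42 + 4.005 = 26.425.
26.51 > 26.425 → outlier.
26.52 > 26.425 → outlier.
26.80 > 26.425 → outlier.
All remaining values lie within [15.745, 26.425].

26.51, 26.52, 26.80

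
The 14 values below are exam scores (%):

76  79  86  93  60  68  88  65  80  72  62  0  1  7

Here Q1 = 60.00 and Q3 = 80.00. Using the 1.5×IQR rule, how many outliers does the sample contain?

3

IQR = 20.00; fences at 60.00 − 30.00 = 30.00 and 80.00 + 30.00 = 110.00.
Outside the cutoffs: 0, 1, 7.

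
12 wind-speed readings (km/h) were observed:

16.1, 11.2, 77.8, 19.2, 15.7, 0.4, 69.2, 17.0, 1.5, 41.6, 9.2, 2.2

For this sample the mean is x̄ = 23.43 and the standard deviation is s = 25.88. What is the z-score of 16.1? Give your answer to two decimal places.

-0.28

z = (16.1 − 23.43) / 25.88 = -0.28.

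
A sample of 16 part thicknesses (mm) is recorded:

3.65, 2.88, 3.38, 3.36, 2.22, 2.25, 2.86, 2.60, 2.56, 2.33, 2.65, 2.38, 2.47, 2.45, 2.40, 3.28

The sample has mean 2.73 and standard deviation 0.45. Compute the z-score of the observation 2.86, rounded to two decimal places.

z = (2.86 − 2.73) / 0.45 = 0.29.

0.29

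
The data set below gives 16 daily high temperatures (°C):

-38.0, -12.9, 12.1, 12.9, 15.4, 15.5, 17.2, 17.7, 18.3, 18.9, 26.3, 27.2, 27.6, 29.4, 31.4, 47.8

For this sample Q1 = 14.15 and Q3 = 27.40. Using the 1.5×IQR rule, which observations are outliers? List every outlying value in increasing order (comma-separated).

IQR = Q3 − Q1 = 27.40 − 14.15 = 13.25.
Lower fence = Q1 − 1.5·IQR = 14.15 − 19.875 = -5.725.
Upper fence = Q3 + 1.5·IQR = 27.40 + 19.875 = 47.275.
-38.0 < -5.725 → outlier.
-12.9 < -5.725 → outlier.
47.8 > 47.275 → outlier.
All remaining values lie within [-5.725, 47.275].

-38.0, -12.9, 47.8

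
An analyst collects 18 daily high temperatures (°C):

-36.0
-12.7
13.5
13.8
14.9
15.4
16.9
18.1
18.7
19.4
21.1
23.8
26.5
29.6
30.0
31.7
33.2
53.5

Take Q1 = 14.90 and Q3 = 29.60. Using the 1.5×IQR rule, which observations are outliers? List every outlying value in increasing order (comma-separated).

-36.0, -12.7, 53.5

IQR = Q3 − Q1 = 29.60 − 14.90 = 14.70.
Lower fence = Q1 − 1.5·IQR = 14.90 − 22.05 = -7.15.
Upper fence = Q3 + 1.5·IQR = 29.60 + 22.05 = 51.65.
-36.0 < -7.15 → outlier.
-12.7 < -7.15 → outlier.
53.5 > 51.65 → outlier.
All remaining values lie within [-7.15, 51.65].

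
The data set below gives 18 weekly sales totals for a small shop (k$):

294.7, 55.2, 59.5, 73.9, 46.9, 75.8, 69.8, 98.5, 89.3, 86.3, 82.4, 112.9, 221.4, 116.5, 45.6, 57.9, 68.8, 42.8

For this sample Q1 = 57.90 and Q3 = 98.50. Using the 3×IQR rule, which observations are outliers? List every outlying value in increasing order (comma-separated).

221.4, 294.7

IQR = Q3 − Q1 = 98.50 − 57.90 = 40.60.
Lower fence = Q1 − 3·IQR = 57.90 − 121.80 = -63.90.
Upper fence = Q3 + 3·IQR = 98.50 + 121.80 = 220.30.
221.4 > 220.30 → outlier.
294.7 > 220.30 → outlier.
All remaining values lie within [-63.90, 220.30].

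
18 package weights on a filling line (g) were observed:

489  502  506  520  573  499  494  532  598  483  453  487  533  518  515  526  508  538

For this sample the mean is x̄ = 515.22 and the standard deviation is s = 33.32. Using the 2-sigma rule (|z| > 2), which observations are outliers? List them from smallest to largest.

598

Cutoffs at x̄ ± 2s: 515.22 ± 2·33.32 = [448.58, 581.86].
598: z = 2.48, |z| > 2 → outlier.
Every other value lies within [448.58, 581.86].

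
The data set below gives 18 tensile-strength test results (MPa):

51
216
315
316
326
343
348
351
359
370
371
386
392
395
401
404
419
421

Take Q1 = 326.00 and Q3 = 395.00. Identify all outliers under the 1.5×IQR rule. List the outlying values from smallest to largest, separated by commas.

51, 216

IQR = Q3 − Q1 = 395.00 − 326.00 = 69.00.
Lower fence = Q1 − 1.5·IQR = 326.00 − 103.50 = 222.50.
Upper fence = Q3 + 1.5·IQR = 395.00 + 103.50 = 498.50.
51 < 222.50 → outlier.
216 < 222.50 → outlier.
All remaining values lie within [222.50, 498.50].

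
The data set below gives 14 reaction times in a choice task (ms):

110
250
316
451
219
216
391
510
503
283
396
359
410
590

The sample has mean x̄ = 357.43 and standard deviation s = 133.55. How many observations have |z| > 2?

0

Cutoffs: x̄ ± 2s = [90.33, 624.53].
Every value lies within the cutoffs.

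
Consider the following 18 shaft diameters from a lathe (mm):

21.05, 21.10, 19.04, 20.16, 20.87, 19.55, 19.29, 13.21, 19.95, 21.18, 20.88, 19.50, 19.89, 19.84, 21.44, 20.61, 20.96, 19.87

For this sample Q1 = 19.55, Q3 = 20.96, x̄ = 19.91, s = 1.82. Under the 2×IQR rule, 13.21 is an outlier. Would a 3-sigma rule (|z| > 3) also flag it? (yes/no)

z = (13.21 − 19.91) / 1.82 = -3.68.
|z| = 3.68 > 3.

yes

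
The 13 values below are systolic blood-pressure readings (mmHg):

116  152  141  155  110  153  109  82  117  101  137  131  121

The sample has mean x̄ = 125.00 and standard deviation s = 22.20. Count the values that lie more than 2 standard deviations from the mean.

Cutoffs: x̄ ± 2s = [80.60, 169.40].
Every value lies within the cutoffs.

0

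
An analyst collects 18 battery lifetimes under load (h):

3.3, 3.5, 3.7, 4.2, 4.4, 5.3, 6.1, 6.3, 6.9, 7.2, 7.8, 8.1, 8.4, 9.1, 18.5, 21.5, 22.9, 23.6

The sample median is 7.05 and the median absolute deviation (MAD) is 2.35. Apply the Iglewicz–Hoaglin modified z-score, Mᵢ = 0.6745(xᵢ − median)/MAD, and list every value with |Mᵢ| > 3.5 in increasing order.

21.5, 22.9, 23.6

|Mᵢ| > 3.5 ⇔ |xᵢ − 7.05| > 3.5·2.35/0.6745 = 12.19.
So outliers lie outside [-5.14, 19.24].
21.5: M = 4.15 → outlier.
22.9: M = 4.55 → outlier.
23.6: M = 4.75 → outlier.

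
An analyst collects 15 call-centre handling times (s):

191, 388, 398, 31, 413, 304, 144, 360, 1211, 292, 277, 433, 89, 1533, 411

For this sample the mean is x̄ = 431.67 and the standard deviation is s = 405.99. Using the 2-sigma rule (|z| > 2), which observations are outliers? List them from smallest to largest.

1533

Cutoffs at x̄ ± 2s: 431.67 ± 2·405.99 = [-380.31, 1243.65].
1533: z = 2.71, |z| > 2 → outlier.
Every other value lies within [-380.31, 1243.65].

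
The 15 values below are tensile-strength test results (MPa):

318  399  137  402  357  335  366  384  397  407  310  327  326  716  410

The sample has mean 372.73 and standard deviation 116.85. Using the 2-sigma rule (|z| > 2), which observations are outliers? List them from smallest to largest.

137, 716

Cutoffs at x̄ ± 2s: 372.73 ± 2·116.85 = [139.03, 606.43].
137: z = -2.02, |z| > 2 → outlier.
716: z = 2.94, |z| > 2 → outlier.
Every other value lies within [139.03, 606.43].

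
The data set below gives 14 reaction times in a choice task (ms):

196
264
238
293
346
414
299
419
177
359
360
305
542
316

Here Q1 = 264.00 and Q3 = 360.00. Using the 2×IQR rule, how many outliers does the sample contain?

0

IQR = 96.00; fences at 264.00 − 192.00 = 72.00 and 360.00 + 192.00 = 552.00.
Every value lies within the cutoffs.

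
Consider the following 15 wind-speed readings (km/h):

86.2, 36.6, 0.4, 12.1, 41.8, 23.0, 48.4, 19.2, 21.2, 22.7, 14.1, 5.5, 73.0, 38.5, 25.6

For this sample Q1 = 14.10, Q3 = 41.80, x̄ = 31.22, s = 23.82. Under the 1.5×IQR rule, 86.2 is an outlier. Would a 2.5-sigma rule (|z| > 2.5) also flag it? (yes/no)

no

z = (86.2 − 31.22) / 23.82 = 2.31.
|z| = 2.31 ≤ 2.5.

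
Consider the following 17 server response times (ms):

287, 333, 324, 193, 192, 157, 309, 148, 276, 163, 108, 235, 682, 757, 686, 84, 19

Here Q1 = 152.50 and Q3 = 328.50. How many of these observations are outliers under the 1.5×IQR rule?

IQR = 176.00; fences at 152.50 − 264.00 = -111.50 and 328.50 + 264.00 = 592.50.
Outside the cutoffs: 682, 686, 757.

3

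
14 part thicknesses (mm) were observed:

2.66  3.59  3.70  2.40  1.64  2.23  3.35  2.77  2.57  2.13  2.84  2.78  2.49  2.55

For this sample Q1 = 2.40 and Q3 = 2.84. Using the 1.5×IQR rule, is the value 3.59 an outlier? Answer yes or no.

IQR = Q3 − Q1 = 2.84 − 2.40 = 0.44.
Lower fence = Q1 − 1.5·IQR = 2.40 − 0.66 = 1.74.
Upper fence = Q3 + 1.5·IQR = 2.84 + 0.66 = 3.50.
3.59 lies above the upper fence.

yes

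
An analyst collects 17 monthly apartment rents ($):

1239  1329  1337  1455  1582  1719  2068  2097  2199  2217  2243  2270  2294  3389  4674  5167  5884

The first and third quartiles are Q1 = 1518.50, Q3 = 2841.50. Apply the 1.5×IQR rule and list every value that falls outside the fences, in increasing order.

5167, 5884

IQR = Q3 − Q1 = 2841.50 − 1518.50 = 1323.00.
Lower fence = Q1 − 1.5·IQR = 1518.50 − 1984.50 = -466.00.
Upper fence = Q3 + 1.5·IQR = 2841.50 + 1984.50 = 4826.00.
5167 > 4826.00 → outlier.
5884 > 4826.00 → outlier.
All remaining values lie within [-466.00, 4826.00].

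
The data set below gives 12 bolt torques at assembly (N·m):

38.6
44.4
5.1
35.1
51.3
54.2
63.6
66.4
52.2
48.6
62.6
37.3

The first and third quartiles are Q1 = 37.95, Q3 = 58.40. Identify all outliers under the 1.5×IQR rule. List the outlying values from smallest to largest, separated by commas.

5.1

IQR = Q3 − Q1 = 58.40 − 37.95 = 20.45.
Lower fence = Q1 − 1.5·IQR = 37.95 − 30.675 = 7.275.
Upper fence = Q3 + 1.5·IQR = 58.40 + 30.675 = 89.075.
5.1 < 7.275 → outlier.
All remaining values lie within [7.275, 89.075].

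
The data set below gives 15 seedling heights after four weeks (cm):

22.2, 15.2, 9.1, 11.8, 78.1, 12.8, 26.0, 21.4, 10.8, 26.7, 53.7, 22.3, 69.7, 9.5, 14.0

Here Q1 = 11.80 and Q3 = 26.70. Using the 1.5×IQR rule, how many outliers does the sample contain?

IQR = 14.90; fences at 11.80 − 22.35 = -10.55 and 26.70 + 22.35 = 49.05.
Outside the cutoffs: 53.7, 69.7, 78.1.

3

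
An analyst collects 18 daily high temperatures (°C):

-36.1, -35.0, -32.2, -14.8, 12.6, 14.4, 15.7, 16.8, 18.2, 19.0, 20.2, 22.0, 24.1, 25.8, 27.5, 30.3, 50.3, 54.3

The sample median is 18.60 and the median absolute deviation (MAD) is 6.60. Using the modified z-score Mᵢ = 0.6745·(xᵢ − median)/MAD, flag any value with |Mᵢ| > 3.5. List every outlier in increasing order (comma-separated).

|Mᵢ| > 3.5 ⇔ |xᵢ − 18.60| > 3.5·6.60/0.6745 = 34.25.
So outliers lie outside [-15.65, 52.85].
-36.1: M = -5.59 → outlier.
-35.0: M = -5.48 → outlier.
-32.2: M = -5.19 → outlier.
54.3: M = 3.65 → outlier.

-36.1, -35.0, -32.2, 54.3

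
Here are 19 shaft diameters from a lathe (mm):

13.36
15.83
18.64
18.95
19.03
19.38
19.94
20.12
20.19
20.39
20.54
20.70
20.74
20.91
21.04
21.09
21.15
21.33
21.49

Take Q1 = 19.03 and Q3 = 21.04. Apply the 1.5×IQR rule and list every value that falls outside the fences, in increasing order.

IQR = Q3 − Q1 = 21.04 − 19.03 = 2.01.
Lower fence = Q1 − 1.5·IQR = 19.03 − 3.015 = 16.015.
Upper fence = Q3 + 1.5·IQR = 21.04 + 3.015 = 24.055.
13.36 < 16.015 → outlier.
15.83 < 16.015 → outlier.
All remaining values lie within [16.015, 24.055].

13.36, 15.83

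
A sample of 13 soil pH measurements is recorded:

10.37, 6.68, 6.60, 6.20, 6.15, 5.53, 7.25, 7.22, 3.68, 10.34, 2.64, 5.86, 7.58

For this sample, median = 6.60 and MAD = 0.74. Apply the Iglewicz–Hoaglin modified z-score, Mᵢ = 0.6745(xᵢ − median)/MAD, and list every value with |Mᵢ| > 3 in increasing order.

2.64, 10.34, 10.37

|Mᵢ| > 3 ⇔ |xᵢ − 6.60| > 3·0.74/0.6745 = 3.29.
So outliers lie outside [3.31, 9.89].
2.64: M = -3.61 → outlier.
10.34: M = 3.41 → outlier.
10.37: M = 3.44 → outlier.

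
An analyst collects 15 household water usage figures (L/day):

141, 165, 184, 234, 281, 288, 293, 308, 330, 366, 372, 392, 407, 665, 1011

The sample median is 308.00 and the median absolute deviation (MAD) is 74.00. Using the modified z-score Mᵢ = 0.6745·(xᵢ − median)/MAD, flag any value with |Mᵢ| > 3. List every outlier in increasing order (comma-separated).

665, 1011

|Mᵢ| > 3 ⇔ |xᵢ − 308.00| > 3·74.00/0.6745 = 329.13.
So outliers lie outside [-21.13, 637.13].
665: M = 3.25 → outlier.
1011: M = 6.41 → outlier.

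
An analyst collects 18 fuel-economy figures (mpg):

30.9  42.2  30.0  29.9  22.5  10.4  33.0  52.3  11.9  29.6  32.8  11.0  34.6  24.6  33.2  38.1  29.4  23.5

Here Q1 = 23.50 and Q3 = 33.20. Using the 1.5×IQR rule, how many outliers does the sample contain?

IQR = 9.70; fences at 23.50 − 14.55 = 8.95 and 33.20 + 14.55 = 47.75.
Outside the cutoffs: 52.3.

1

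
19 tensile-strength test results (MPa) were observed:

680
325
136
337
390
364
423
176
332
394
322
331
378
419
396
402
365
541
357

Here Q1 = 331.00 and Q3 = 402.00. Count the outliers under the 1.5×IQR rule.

IQR = 71.00; fences at 331.00 − 106.50 = 224.50 and 402.00 + 106.50 = 508.50.
Outside the cutoffs: 136, 176, 541, 680.

4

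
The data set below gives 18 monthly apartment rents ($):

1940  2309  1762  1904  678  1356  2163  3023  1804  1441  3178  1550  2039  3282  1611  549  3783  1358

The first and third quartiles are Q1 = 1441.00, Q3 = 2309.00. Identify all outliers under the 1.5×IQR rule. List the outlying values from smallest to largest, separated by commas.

3783

IQR = Q3 − Q1 = 2309.00 − 1441.00 = 868.00.
Lower fence = Q1 − 1.5·IQR = 1441.00 − 1302.00 = 139.00.
Upper fence = Q3 + 1.5·IQR = 2309.00 + 1302.00 = 3611.00.
3783 > 3611.00 → outlier.
All remaining values lie within [139.00, 3611.00].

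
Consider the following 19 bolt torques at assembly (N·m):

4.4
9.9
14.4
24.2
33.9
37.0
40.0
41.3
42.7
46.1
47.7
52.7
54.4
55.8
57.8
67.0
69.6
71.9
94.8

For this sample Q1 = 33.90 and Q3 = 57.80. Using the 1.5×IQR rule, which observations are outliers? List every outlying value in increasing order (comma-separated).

IQR = Q3 − Q1 = 57.80 − 33.90 = 23.90.
Lower fence = Q1 − 1.5·IQR = 33.90 − 35.85 = -1.95.
Upper fence = Q3 + 1.5·IQR = 57.80 + 35.85 = 93.65.
94.8 > 93.65 → outlier.
All remaining values lie within [-1.95, 93.65].

94.8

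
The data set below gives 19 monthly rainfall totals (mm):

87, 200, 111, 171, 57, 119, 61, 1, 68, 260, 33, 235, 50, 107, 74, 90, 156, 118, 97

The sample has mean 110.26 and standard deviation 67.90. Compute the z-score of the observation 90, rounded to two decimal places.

-0.30

z = (90 − 110.26) / 67.90 = -0.30.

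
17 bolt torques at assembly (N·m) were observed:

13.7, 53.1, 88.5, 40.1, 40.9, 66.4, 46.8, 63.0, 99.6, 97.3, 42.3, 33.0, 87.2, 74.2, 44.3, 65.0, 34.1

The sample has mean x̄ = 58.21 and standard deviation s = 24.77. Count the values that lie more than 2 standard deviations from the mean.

0

Cutoffs: x̄ ± 2s = [8.67, 107.75].
Every value lies within the cutoffs.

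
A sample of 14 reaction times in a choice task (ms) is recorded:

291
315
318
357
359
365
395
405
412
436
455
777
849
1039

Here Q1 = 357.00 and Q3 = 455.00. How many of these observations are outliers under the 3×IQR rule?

3

IQR = 98.00; fences at 357.00 − 294.00 = 63.00 and 455.00 + 294.00 = 749.00.
Outside the cutoffs: 777, 849, 1039.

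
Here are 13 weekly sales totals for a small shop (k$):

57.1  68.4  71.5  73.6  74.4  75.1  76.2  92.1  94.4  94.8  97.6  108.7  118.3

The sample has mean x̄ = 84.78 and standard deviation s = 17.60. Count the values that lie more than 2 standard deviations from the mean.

0

Cutoffs: x̄ ± 2s = [49.58, 119.98].
Every value lies within the cutoffs.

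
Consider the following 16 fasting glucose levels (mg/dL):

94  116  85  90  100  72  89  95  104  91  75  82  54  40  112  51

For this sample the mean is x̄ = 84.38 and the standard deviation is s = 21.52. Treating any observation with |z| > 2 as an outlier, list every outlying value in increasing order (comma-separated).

40

Cutoffs at x̄ ± 2s: 84.38 ± 2·21.52 = [41.34, 127.42].
40: z = -2.06, |z| > 2 → outlier.
Every other value lies within [41.34, 127.42].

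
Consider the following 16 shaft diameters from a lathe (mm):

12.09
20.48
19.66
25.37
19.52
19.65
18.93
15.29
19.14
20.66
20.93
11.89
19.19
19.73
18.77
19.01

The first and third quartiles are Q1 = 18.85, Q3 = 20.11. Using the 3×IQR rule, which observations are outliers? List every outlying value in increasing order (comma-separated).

11.89, 12.09, 25.37

IQR = Q3 − Q1 = 20.11 − 18.85 = 1.26.
Lower fence = Q1 − 3·IQR = 18.85 − 3.78 = 15.07.
Upper fence = Q3 + 3·IQR = 20.11 + 3.78 = 23.89.
11.89 < 15.07 → outlier.
12.09 < 15.07 → outlier.
25.37 > 23.89 → outlier.
All remaining values lie within [15.07, 23.89].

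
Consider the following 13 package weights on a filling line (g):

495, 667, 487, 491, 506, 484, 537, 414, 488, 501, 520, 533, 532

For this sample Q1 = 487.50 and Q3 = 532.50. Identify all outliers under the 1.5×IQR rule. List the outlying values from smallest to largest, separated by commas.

IQR = Q3 − Q1 = 532.50 − 487.50 = 45.00.
Lower fence = Q1 − 1.5·IQR = 487.50 − 67.50 = 420.00.
Upper fence = Q3 + 1.5·IQR = 532.50 + 67.50 = 600.00.
414 < 420.00 → outlier.
667 > 600.00 → outlier.
All remaining values lie within [420.00, 600.00].

414, 667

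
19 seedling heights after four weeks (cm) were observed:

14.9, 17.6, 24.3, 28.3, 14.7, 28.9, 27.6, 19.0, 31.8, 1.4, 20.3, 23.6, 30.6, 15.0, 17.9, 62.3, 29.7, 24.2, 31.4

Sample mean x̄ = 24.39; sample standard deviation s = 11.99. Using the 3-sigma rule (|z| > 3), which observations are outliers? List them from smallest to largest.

62.3

Cutoffs at x̄ ± 3s: 24.39 ± 3·11.99 = [-11.58, 60.36].
62.3: z = 3.16, |z| > 3 → outlier.
Every other value lies within [-11.58, 60.36].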